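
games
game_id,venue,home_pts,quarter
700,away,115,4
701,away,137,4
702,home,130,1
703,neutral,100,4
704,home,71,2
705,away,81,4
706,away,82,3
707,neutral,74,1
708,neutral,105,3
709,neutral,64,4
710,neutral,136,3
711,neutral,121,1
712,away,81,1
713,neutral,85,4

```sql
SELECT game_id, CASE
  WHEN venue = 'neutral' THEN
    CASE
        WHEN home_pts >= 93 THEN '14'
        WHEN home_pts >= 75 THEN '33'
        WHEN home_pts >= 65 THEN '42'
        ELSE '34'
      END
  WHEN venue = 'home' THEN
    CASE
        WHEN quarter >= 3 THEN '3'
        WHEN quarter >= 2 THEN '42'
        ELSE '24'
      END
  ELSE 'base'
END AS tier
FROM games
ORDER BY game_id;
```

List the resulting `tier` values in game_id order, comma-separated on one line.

base, base, 24, 14, 42, base, base, 42, 14, 34, 14, 14, base, 33

game_id=700: venue='away' → outer ELSE → base
game_id=701: venue='away' → outer ELSE → base
game_id=702: venue='home' → inner[ELSE] → 24
game_id=703: venue='neutral' → inner[home_pts >= 93] → 14
game_id=704: venue='home' → inner[quarter >= 2] → 42
game_id=705: venue='away' → outer ELSE → base
game_id=706: venue='away' → outer ELSE → base
game_id=707: venue='neutral' → inner[home_pts >= 65] → 42
game_id=708: venue='neutral' → inner[home_pts >= 93] → 14
game_id=709: venue='neutral' → inner[ELSE] → 34
game_id=710: venue='neutral' → inner[home_pts >= 93] → 14
game_id=711: venue='neutral' → inner[home_pts >= 93] → 14
game_id=712: venue='away' → outer ELSE → base
game_id=713: venue='neutral' → inner[home_pts >= 75] → 33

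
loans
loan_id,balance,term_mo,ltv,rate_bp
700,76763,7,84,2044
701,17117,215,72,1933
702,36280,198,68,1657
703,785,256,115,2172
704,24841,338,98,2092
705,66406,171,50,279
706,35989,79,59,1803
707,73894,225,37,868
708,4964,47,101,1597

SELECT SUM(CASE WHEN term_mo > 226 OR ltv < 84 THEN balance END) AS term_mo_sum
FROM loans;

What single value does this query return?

loan_id=700: ✗
loan_id=701: ✓ → 17117
loan_id=702: ✓ → 36280
loan_id=703: ✓ → 785
loan_id=704: ✓ → 24841
loan_id=705: ✓ → 66406
loan_id=706: ✓ → 35989
loan_id=707: ✓ → 73894
loan_id=708: ✗
term_mo_sum = 17117 + 36280 + 785 + 24841 + 66406 + 35989 + 73894 = 255312

255312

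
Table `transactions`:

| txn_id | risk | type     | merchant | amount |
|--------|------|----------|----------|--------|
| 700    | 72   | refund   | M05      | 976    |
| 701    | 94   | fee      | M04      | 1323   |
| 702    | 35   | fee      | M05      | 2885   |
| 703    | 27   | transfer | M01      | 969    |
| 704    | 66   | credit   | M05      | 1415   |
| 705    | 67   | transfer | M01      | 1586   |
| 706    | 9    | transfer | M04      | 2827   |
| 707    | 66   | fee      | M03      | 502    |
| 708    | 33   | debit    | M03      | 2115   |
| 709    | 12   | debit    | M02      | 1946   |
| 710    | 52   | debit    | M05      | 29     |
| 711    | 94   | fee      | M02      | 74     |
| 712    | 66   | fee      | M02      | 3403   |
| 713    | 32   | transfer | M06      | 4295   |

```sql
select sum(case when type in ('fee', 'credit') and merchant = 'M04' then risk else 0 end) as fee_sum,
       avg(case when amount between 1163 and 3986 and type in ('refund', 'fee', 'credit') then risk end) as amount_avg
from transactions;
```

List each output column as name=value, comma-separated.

[fee_sum: type in ('fee', 'credit') and merchant = 'M04']
txn_id=700: ✗
txn_id=701: ✓ → 94
txn_id=702: ✗
txn_id=703: ✗
txn_id=704: ✗
txn_id=705: ✗
txn_id=706: ✗
txn_id=707: ✗
txn_id=708: ✗
txn_id=709: ✗
txn_id=710: ✗
txn_id=711: ✗
txn_id=712: ✗
txn_id=713: ✗
fee_sum = 94
—
[amount_avg: amount between 1163 and 3986 and type in ('refund', 'fee', 'credit')]
txn_id=700: ✗
txn_id=701: ✓ → 94
txn_id=702: ✓ → 35
txn_id=703: ✗
txn_id=704: ✓ → 66
txn_id=705: ✗
txn_id=706: ✗
txn_id=707: ✗
txn_id=708: ✗
txn_id=709: ✗
txn_id=710: ✗
txn_id=711: ✗
txn_id=712: ✓ → 66
txn_id=713: ✗
amount_avg = (94 + 35 + 66 + 66) / 4 = 65.25

fee_sum=94, amount_avg=65.25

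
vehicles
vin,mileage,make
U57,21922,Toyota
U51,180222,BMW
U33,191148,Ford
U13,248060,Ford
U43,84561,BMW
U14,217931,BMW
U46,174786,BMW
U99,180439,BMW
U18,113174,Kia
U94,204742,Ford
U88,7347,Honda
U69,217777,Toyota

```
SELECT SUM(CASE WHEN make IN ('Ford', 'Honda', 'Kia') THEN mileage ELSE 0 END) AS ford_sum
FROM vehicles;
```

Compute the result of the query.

764471

vin=U57: ✗
vin=U51: ✗
vin=U33: ✓ → 191148
vin=U13: ✓ → 248060
vin=U43: ✗
vin=U14: ✗
vin=U46: ✗
vin=U99: ✗
vin=U18: ✓ → 113174
vin=U94: ✓ → 204742
vin=U88: ✓ → 7347
vin=U69: ✗
ford_sum = 191148 + 248060 + 113174 + 204742 + 7347 = 764471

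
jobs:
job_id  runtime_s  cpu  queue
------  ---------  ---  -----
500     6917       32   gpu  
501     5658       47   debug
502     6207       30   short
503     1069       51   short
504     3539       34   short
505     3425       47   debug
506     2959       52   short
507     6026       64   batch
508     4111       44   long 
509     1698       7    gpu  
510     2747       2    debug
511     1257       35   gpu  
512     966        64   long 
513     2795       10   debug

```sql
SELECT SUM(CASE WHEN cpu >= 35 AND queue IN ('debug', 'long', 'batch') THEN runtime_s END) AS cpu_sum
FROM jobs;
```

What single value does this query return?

job_id=500: ✗
job_id=501: ✓ → 5658
job_id=502: ✗
job_id=503: ✗
job_id=504: ✗
job_id=505: ✓ → 3425
job_id=506: ✗
job_id=507: ✓ → 6026
job_id=508: ✓ → 4111
job_id=509: ✗
job_id=510: ✗
job_id=511: ✗
job_id=512: ✓ → 966
job_id=513: ✗
cpu_sum = 5658 + 3425 + 6026 + 4111 + 966 = 20186

20186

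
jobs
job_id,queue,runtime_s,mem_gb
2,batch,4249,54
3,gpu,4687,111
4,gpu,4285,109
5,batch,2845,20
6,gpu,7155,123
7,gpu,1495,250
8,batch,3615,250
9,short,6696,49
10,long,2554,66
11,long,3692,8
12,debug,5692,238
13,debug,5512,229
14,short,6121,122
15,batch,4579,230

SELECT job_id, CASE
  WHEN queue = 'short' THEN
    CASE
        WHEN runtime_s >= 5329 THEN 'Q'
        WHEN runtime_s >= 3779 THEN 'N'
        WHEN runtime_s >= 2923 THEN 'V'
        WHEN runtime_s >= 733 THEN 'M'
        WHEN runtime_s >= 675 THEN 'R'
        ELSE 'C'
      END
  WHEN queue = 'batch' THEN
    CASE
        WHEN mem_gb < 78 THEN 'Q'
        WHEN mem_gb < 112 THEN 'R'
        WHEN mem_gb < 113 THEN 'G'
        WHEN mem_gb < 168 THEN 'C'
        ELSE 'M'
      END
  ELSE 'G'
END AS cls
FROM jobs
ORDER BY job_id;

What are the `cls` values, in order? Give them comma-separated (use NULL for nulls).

job_id=2: queue='batch' → inner[mem_gb < 78] → Q
job_id=3: queue='gpu' → outer ELSE → G
job_id=4: queue='gpu' → outer ELSE → G
job_id=5: queue='batch' → inner[mem_gb < 78] → Q
job_id=6: queue='gpu' → outer ELSE → G
job_id=7: queue='gpu' → outer ELSE → G
job_id=8: queue='batch' → inner[ELSE] → M
job_id=9: queue='short' → inner[runtime_s >= 5329] → Q
job_id=10: queue='long' → outer ELSE → G
job_id=11: queue='long' → outer ELSE → G
job_id=12: queue='debug' → outer ELSE → G
job_id=13: queue='debug' → outer ELSE → G
job_id=14: queue='short' → inner[runtime_s >= 5329] → Q
job_id=15: queue='batch' → inner[ELSE] → M

Q, G, G, Q, G, G, M, Q, G, G, G, G, Q, M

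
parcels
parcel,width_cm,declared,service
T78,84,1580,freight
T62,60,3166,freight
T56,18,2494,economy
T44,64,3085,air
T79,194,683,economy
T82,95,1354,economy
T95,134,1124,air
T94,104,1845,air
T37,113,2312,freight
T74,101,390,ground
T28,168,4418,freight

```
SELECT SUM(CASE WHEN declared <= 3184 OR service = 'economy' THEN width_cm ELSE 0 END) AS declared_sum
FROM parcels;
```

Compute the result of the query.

967

parcel=T78: ✓ → 84
parcel=T62: ✓ → 60
parcel=T56: ✓ → 18
parcel=T44: ✓ → 64
parcel=T79: ✓ → 194
parcel=T82: ✓ → 95
parcel=T95: ✓ → 134
parcel=T94: ✓ → 104
parcel=T37: ✓ → 113
parcel=T74: ✓ → 101
parcel=T28: ✗
declared_sum = 84 + 60 + 18 + 64 + 194 + 95 + 134 + 104 + 113 + 101 = 967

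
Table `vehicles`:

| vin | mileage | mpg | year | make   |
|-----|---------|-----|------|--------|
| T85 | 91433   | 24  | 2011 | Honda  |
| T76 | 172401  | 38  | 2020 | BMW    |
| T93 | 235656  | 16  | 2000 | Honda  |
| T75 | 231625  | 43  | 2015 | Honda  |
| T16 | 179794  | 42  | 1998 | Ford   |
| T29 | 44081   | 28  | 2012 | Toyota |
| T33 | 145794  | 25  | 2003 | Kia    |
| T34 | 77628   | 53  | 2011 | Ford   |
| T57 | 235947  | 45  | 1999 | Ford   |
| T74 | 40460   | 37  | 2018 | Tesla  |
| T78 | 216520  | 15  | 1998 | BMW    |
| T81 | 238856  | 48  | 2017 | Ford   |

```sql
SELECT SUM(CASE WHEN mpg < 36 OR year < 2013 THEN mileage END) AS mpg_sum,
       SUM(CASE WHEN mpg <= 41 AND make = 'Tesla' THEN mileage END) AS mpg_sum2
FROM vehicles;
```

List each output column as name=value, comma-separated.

[mpg_sum: mpg < 36 OR year < 2013]
vin=T85: ✓ → 91433
vin=T76: ✗
vin=T93: ✓ → 235656
vin=T75: ✗
vin=T16: ✓ → 179794
vin=T29: ✓ → 44081
vin=T33: ✓ → 145794
vin=T34: ✓ → 77628
vin=T57: ✓ → 235947
vin=T74: ✗
vin=T78: ✓ → 216520
vin=T81: ✗
mpg_sum = 91433 + 235656 + 179794 + 44081 + 145794 + 77628 + 235947 + 216520 = 1226853
—
[mpg_sum2: mpg <= 41 AND make = 'Tesla']
vin=T85: ✗
vin=T76: ✗
vin=T93: ✗
vin=T75: ✗
vin=T16: ✗
vin=T29: ✗
vin=T33: ✗
vin=T34: ✗
vin=T57: ✗
vin=T74: ✓ → 40460
vin=T78: ✗
vin=T81: ✗
mpg_sum2 = 40460

mpg_sum=1226853, mpg_sum2=40460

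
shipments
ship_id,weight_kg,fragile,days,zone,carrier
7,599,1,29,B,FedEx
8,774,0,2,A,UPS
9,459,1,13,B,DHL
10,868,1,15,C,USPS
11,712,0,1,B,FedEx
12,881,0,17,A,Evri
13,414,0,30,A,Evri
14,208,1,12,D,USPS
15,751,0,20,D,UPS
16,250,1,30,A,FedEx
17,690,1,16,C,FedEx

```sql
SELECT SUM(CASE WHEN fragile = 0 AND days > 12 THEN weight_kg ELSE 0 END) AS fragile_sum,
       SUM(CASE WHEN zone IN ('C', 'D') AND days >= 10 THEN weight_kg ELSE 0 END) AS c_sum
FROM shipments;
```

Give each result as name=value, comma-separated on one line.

[fragile_sum: fragile = 0 AND days > 12]
ship_id=7: ✗
ship_id=8: ✗
ship_id=9: ✗
ship_id=10: ✗
ship_id=11: ✗
ship_id=12: ✓ → 881
ship_id=13: ✓ → 414
ship_id=14: ✗
ship_id=15: ✓ → 751
ship_id=16: ✗
ship_id=17: ✗
fragile_sum = 881 + 414 + 751 = 2046
—
[c_sum: zone IN ('C', 'D') AND days >= 10]
ship_id=7: ✗
ship_id=8: ✗
ship_id=9: ✗
ship_id=10: ✓ → 868
ship_id=11: ✗
ship_id=12: ✗
ship_id=13: ✗
ship_id=14: ✓ → 208
ship_id=15: ✓ → 751
ship_id=16: ✗
ship_id=17: ✓ → 690
c_sum = 868 + 208 + 751 + 690 = 2517

fragile_sum=2046, c_sum=2517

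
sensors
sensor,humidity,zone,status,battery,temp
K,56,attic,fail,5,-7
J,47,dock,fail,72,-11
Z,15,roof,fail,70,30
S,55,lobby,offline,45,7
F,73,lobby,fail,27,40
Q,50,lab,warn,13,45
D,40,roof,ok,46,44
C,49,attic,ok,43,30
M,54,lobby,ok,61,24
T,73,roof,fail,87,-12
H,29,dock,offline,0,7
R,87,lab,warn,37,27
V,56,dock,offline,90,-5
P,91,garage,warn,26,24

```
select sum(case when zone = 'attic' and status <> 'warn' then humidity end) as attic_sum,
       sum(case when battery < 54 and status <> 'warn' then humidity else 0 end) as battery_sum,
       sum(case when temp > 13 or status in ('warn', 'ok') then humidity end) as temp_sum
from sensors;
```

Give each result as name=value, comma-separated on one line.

attic_sum=105, battery_sum=302, temp_sum=459

[attic_sum: zone = 'attic' and status <> 'warn']
sensor=K: ✓ → 56
sensor=J: ✗
sensor=Z: ✗
sensor=S: ✗
sensor=F: ✗
sensor=Q: ✗
sensor=D: ✗
sensor=C: ✓ → 49
sensor=M: ✗
sensor=T: ✗
sensor=H: ✗
sensor=R: ✗
sensor=V: ✗
sensor=P: ✗
attic_sum = 56 + 49 = 105
—
[battery_sum: battery < 54 and status <> 'warn']
sensor=K: ✓ → 56
sensor=J: ✗
sensor=Z: ✗
sensor=S: ✓ → 55
sensor=F: ✓ → 73
sensor=Q: ✗
sensor=D: ✓ → 40
sensor=C: ✓ → 49
sensor=M: ✗
sensor=T: ✗
sensor=H: ✓ → 29
sensor=R: ✗
sensor=V: ✗
sensor=P: ✗
battery_sum = 56 + 55 + 73 + 40 + 49 + 29 = 302
—
[temp_sum: temp > 13 or status in ('warn', 'ok')]
sensor=K: ✗
sensor=J: ✗
sensor=Z: ✓ → 15
sensor=S: ✗
sensor=F: ✓ → 73
sensor=Q: ✓ → 50
sensor=D: ✓ → 40
sensor=C: ✓ → 49
sensor=M: ✓ → 54
sensor=T: ✗
sensor=H: ✗
sensor=R: ✓ → 87
sensor=V: ✗
sensor=P: ✓ → 91
temp_sum = 15 + 73 + 50 + 40 + 49 + 54 + 87 + 91 = 459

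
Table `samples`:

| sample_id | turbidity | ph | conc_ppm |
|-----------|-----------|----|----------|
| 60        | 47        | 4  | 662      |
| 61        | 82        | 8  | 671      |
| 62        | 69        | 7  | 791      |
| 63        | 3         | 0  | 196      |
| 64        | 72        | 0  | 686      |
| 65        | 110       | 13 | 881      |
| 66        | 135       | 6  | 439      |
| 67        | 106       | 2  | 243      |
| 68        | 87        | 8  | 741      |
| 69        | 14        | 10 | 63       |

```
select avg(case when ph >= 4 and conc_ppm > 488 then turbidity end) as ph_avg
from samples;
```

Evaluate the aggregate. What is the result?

79

sample_id=60: ✓ → 47
sample_id=61: ✓ → 82
sample_id=62: ✓ → 69
sample_id=63: ✗
sample_id=64: ✗
sample_id=65: ✓ → 110
sample_id=66: ✗
sample_id=67: ✗
sample_id=68: ✓ → 87
sample_id=69: ✗
ph_avg = (47 + 82 + 69 + 110 + 87) / 5 = 79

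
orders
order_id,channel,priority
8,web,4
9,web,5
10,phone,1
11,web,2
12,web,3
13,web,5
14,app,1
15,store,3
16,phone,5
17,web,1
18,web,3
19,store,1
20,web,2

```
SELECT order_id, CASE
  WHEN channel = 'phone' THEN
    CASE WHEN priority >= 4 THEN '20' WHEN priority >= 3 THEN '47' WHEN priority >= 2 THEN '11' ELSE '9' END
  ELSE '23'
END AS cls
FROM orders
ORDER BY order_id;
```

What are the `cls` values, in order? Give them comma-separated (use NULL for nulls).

order_id=8: channel='web' → outer ELSE → 23
order_id=9: channel='web' → outer ELSE → 23
order_id=10: channel='phone' → inner[ELSE] → 9
order_id=11: channel='web' → outer ELSE → 23
order_id=12: channel='web' → outer ELSE → 23
order_id=13: channel='web' → outer ELSE → 23
order_id=14: channel='app' → outer ELSE → 23
order_id=15: channel='store' → outer ELSE → 23
order_id=16: channel='phone' → inner[priority >= 4] → 20
order_id=17: channel='web' → outer ELSE → 23
order_id=18: channel='web' → outer ELSE → 23
order_id=19: channel='store' → outer ELSE → 23
order_id=20: channel='web' → outer ELSE → 23

23, 23, 9, 23, 23, 23, 23, 23, 20, 23, 23, 23, 23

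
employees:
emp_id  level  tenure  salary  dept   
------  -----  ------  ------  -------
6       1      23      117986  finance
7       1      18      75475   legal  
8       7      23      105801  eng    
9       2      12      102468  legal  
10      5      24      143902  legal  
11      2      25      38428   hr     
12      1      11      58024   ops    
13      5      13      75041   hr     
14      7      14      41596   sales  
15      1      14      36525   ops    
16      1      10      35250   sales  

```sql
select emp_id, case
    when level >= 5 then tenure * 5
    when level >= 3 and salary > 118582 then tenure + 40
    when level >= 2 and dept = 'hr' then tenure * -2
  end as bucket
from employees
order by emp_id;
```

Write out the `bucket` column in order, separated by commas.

emp_id=6: (no match → NULL) → NULL
emp_id=7: (no match → NULL) → NULL
emp_id=8: level >= 5 → 115
emp_id=9: (no match → NULL) → NULL
emp_id=10: level >= 5 → 120
emp_id=11: level >= 2 and dept = 'hr' → -50
emp_id=12: (no match → NULL) → NULL
emp_id=13: level >= 5 → 65
emp_id=14: level >= 5 → 70
emp_id=15: (no match → NULL) → NULL
emp_id=16: (no match → NULL) → NULL

NULL, NULL, 115, NULL, 120, -50, NULL, 65, 70, NULL, NULL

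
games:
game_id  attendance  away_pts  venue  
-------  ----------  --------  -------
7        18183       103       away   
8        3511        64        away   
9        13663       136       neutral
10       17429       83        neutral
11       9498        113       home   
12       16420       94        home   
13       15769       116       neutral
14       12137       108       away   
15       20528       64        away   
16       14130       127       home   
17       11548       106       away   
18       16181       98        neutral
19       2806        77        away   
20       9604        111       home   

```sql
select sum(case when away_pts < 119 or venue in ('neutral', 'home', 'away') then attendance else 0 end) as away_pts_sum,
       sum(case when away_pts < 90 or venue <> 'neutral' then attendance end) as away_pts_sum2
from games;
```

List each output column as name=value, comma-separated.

away_pts_sum=181407, away_pts_sum2=135794

[away_pts_sum: away_pts < 119 or venue in ('neutral', 'home', 'away')]
game_id=7: ✓ → 18183
game_id=8: ✓ → 3511
game_id=9: ✓ → 13663
game_id=10: ✓ → 17429
game_id=11: ✓ → 9498
game_id=12: ✓ → 16420
game_id=13: ✓ → 15769
game_id=14: ✓ → 12137
game_id=15: ✓ → 20528
game_id=16: ✓ → 14130
game_id=17: ✓ → 11548
game_id=18: ✓ → 16181
game_id=19: ✓ → 2806
game_id=20: ✓ → 9604
away_pts_sum = 18183 + 3511 + 13663 + 17429 + 9498 + 16420 + 15769 + 12137 + 20528 + 14130 + 11548 + 16181 + 2806 + 9604 = 181407
—
[away_pts_sum2: away_pts < 90 or venue <> 'neutral']
game_id=7: ✓ → 18183
game_id=8: ✓ → 3511
game_id=9: ✗
game_id=10: ✓ → 17429
game_id=11: ✓ → 9498
game_id=12: ✓ → 16420
game_id=13: ✗
game_id=14: ✓ → 12137
game_id=15: ✓ → 20528
game_id=16: ✓ → 14130
game_id=17: ✓ → 11548
game_id=18: ✗
game_id=19: ✓ → 2806
game_id=20: ✓ → 9604
away_pts_sum2 = 18183 + 3511 + 17429 + 9498 + 16420 + 12137 + 20528 + 14130 + 11548 + 2806 + 9604 = 135794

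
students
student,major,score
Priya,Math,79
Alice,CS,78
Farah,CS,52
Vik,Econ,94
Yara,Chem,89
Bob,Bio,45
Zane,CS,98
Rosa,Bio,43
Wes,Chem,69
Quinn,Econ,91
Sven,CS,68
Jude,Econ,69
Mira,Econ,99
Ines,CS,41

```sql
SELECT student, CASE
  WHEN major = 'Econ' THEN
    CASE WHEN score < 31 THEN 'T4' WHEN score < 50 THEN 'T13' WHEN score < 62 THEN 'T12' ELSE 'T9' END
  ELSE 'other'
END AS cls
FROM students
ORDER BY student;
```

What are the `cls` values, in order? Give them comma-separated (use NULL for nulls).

other, other, other, other, T9, T9, other, T9, other, other, T9, other, other, other

student=Alice: major='CS' → outer ELSE → other
student=Bob: major='Bio' → outer ELSE → other
student=Farah: major='CS' → outer ELSE → other
student=Ines: major='CS' → outer ELSE → other
student=Jude: major='Econ' → inner[ELSE] → T9
student=Mira: major='Econ' → inner[ELSE] → T9
student=Priya: major='Math' → outer ELSE → other
student=Quinn: major='Econ' → inner[ELSE] → T9
student=Rosa: major='Bio' → outer ELSE → other
student=Sven: major='CS' → outer ELSE → other
student=Vik: major='Econ' → inner[ELSE] → T9
student=Wes: major='Chem' → outer ELSE → other
student=Yara: major='Chem' → outer ELSE → other
student=Zane: major='CS' → outer ELSE → other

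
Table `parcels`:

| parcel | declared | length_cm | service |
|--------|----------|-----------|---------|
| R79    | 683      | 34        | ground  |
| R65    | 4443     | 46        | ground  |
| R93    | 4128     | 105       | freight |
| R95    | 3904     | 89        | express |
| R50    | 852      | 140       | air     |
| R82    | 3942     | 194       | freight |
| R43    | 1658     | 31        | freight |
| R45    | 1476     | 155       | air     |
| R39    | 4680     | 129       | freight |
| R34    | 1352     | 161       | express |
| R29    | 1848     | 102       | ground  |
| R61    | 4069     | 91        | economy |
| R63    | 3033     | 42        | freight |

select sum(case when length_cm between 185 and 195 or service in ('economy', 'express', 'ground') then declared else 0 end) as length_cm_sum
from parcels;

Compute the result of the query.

parcel=R79: ✓ → 683
parcel=R65: ✓ → 4443
parcel=R93: ✗
parcel=R95: ✓ → 3904
parcel=R50: ✗
parcel=R82: ✓ → 3942
parcel=R43: ✗
parcel=R45: ✗
parcel=R39: ✗
parcel=R34: ✓ → 1352
parcel=R29: ✓ → 1848
parcel=R61: ✓ → 4069
parcel=R63: ✗
length_cm_sum = 683 + 4443 + 3904 + 3942 + 1352 + 1848 + 4069 = 20241

20241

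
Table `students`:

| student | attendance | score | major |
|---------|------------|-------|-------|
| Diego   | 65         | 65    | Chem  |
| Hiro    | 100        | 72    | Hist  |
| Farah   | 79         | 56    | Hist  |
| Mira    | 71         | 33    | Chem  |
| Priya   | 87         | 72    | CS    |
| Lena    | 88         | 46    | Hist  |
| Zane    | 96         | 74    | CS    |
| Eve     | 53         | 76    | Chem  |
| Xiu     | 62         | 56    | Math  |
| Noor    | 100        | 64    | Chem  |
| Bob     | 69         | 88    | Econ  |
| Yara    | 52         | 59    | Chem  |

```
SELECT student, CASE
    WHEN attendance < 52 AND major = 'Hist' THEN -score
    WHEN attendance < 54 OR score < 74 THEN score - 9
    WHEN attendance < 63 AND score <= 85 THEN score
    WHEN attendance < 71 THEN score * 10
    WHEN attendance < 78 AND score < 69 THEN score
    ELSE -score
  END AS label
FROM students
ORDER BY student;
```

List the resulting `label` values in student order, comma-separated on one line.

student=Bob: attendance < 71 → 880
student=Diego: attendance < 54 OR score < 74 → 56
student=Eve: attendance < 54 OR score < 74 → 67
student=Farah: attendance < 54 OR score < 74 → 47
student=Hiro: attendance < 54 OR score < 74 → 63
student=Lena: attendance < 54 OR score < 74 → 37
student=Mira: attendance < 54 OR score < 74 → 24
student=Noor: attendance < 54 OR score < 74 → 55
student=Priya: attendance < 54 OR score < 74 → 63
student=Xiu: attendance < 54 OR score < 74 → 47
student=Yara: attendance < 54 OR score < 74 → 50
student=Zane: ELSE → -74

880, 56, 67, 47, 63, 37, 24, 55, 63, 47, 50, -74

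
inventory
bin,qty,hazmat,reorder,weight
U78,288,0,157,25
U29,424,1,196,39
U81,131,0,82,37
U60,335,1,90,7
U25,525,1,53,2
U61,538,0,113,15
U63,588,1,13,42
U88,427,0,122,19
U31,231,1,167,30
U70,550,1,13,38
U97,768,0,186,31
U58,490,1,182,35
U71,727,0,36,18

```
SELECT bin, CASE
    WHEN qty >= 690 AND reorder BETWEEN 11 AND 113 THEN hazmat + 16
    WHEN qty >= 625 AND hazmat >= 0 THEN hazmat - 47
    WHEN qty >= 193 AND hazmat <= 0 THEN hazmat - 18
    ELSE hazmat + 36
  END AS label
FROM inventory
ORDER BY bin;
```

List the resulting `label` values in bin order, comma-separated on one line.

bin=U25: ELSE → 37
bin=U29: ELSE → 37
bin=U31: ELSE → 37
bin=U58: ELSE → 37
bin=U60: ELSE → 37
bin=U61: qty >= 193 AND hazmat <= 0 → -18
bin=U63: ELSE → 37
bin=U70: ELSE → 37
bin=U71: qty >= 690 AND reorder BETWEEN 11 AND 113 → 16
bin=U78: qty >= 193 AND hazmat <= 0 → -18
bin=U81: ELSE → 36
bin=U88: qty >= 193 AND hazmat <= 0 → -18
bin=U97: qty >= 625 AND hazmat >= 0 → -47

37, 37, 37, 37, 37, -18, 37, 37, 16, -18, 36, -18, -47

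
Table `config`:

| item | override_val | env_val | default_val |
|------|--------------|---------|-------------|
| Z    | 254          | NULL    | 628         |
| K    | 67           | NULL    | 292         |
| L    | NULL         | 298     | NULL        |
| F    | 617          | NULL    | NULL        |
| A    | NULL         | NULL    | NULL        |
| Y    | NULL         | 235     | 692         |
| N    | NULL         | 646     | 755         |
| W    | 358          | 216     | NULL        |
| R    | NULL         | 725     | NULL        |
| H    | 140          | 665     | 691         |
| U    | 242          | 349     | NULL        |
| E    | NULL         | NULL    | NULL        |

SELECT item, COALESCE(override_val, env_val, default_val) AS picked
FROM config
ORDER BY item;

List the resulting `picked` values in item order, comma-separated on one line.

item=A: override_val=NULL, env_val=NULL, default_val=NULL (all NULL) → NULL
item=E: override_val=NULL, env_val=NULL, default_val=NULL (all NULL) → NULL
item=F: override_val=617 → 617
item=H: override_val=140 → 140
item=K: override_val=67 → 67
item=L: override_val=NULL, env_val=298 → 298
item=N: override_val=NULL, env_val=646 → 646
item=R: override_val=NULL, env_val=725 → 725
item=U: override_val=242 → 242
item=W: override_val=358 → 358
item=Y: override_val=NULL, env_val=235 → 235
item=Z: override_val=254 → 254

NULL, NULL, 617, 140, 67, 298, 646, 725, 242, 358, 235, 254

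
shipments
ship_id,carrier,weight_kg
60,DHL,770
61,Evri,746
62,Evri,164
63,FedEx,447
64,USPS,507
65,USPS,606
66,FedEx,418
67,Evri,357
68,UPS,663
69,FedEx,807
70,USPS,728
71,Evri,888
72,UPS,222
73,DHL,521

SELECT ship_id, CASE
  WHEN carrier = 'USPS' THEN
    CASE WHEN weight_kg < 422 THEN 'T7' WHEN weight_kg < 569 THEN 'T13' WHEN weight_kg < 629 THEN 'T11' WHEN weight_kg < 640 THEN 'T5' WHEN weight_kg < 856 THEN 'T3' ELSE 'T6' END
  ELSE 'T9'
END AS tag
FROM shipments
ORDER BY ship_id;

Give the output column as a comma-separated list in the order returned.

ship_id=60: carrier='DHL' → outer ELSE → T9
ship_id=61: carrier='Evri' → outer ELSE → T9
ship_id=62: carrier='Evri' → outer ELSE → T9
ship_id=63: carrier='FedEx' → outer ELSE → T9
ship_id=64: carrier='USPS' → inner[weight_kg < 569] → T13
ship_id=65: carrier='USPS' → inner[weight_kg < 629] → T11
ship_id=66: carrier='FedEx' → outer ELSE → T9
ship_id=67: carrier='Evri' → outer ELSE → T9
ship_id=68: carrier='UPS' → outer ELSE → T9
ship_id=69: carrier='FedEx' → outer ELSE → T9
ship_id=70: carrier='USPS' → inner[weight_kg < 856] → T3
ship_id=71: carrier='Evri' → outer ELSE → T9
ship_id=72: carrier='UPS' → outer ELSE → T9
ship_id=73: carrier='DHL' → outer ELSE → T9

T9, T9, T9, T9, T13, T11, T9, T9, T9, T9, T3, T9, T9, T9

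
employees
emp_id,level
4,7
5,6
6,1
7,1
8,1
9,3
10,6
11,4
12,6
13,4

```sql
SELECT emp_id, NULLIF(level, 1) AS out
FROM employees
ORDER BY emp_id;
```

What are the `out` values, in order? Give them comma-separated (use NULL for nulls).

emp_id=4: level=7 vs 1: differ → 7
emp_id=5: level=6 vs 1: differ → 6
emp_id=6: level=1 vs 1: equal → NULL
emp_id=7: level=1 vs 1: equal → NULL
emp_id=8: level=1 vs 1: equal → NULL
emp_id=9: level=3 vs 1: differ → 3
emp_id=10: level=6 vs 1: differ → 6
emp_id=11: level=4 vs 1: differ → 4
emp_id=12: level=6 vs 1: differ → 6
emp_id=13: level=4 vs 1: differ → 4

7, 6, NULL, NULL, NULL, 3, 6, 4, 6, 4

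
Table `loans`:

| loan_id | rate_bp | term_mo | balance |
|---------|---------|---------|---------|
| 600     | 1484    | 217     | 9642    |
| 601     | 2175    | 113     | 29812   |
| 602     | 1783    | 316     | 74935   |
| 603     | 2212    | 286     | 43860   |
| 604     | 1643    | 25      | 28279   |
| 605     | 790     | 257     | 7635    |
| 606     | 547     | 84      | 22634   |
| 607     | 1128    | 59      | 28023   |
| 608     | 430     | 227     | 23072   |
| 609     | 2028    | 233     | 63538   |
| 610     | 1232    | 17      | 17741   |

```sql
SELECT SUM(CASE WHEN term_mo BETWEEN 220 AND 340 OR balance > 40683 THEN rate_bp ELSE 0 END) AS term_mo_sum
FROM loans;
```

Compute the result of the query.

7243

loan_id=600: ✗
loan_id=601: ✗
loan_id=602: ✓ → 1783
loan_id=603: ✓ → 2212
loan_id=604: ✗
loan_id=605: ✓ → 790
loan_id=606: ✗
loan_id=607: ✗
loan_id=608: ✓ → 430
loan_id=609: ✓ → 2028
loan_id=610: ✗
term_mo_sum = 1783 + 2212 + 790 + 430 + 2028 = 7243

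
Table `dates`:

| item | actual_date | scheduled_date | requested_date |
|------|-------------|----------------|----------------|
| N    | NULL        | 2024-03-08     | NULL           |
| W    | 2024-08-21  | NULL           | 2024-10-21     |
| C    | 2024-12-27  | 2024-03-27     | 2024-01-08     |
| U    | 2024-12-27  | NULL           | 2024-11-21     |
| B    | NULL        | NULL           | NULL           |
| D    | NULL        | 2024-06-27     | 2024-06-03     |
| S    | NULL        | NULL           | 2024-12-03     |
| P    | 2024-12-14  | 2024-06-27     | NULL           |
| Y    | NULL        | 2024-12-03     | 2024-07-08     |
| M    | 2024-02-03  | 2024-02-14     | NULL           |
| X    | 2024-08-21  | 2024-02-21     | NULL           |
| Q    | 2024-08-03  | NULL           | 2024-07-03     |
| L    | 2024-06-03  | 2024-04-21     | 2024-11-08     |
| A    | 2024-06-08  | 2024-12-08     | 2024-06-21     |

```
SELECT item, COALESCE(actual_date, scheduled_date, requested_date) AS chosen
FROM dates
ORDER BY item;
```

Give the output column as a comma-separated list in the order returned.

item=A: actual_date=2024-06-08 → 2024-06-08
item=B: actual_date=NULL, scheduled_date=NULL, requested_date=NULL (all NULL) → NULL
item=C: actual_date=2024-12-27 → 2024-12-27
item=D: actual_date=NULL, scheduled_date=2024-06-27 → 2024-06-27
item=L: actual_date=2024-06-03 → 2024-06-03
item=M: actual_date=2024-02-03 → 2024-02-03
item=N: actual_date=NULL, scheduled_date=2024-03-08 → 2024-03-08
item=P: actual_date=2024-12-14 → 2024-12-14
item=Q: actual_date=2024-08-03 → 2024-08-03
item=S: actual_date=NULL, scheduled_date=NULL, requested_date=2024-12-03 → 2024-12-03
item=U: actual_date=2024-12-27 → 2024-12-27
item=W: actual_date=2024-08-21 → 2024-08-21
item=X: actual_date=2024-08-21 → 2024-08-21
item=Y: actual_date=NULL, scheduled_date=2024-12-03 → 2024-12-03

2024-06-08, NULL, 2024-12-27, 2024-06-27, 2024-06-03, 2024-02-03, 2024-03-08, 2024-12-14, 2024-08-03, 2024-12-03, 2024-12-27, 2024-08-21, 2024-08-21, 2024-12-03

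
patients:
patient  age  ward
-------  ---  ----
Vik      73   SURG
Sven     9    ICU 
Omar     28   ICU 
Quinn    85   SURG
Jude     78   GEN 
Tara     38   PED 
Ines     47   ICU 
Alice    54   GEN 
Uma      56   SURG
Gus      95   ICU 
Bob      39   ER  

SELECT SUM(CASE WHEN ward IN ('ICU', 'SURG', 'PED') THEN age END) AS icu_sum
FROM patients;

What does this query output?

431

patient=Vik: ✓ → 73
patient=Sven: ✓ → 9
patient=Omar: ✓ → 28
patient=Quinn: ✓ → 85
patient=Jude: ✗
patient=Tara: ✓ → 38
patient=Ines: ✓ → 47
patient=Alice: ✗
patient=Uma: ✓ → 56
patient=Gus: ✓ → 95
patient=Bob: ✗
icu_sum = 73 + 9 + 28 + 85 + 38 + 47 + 56 + 95 = 431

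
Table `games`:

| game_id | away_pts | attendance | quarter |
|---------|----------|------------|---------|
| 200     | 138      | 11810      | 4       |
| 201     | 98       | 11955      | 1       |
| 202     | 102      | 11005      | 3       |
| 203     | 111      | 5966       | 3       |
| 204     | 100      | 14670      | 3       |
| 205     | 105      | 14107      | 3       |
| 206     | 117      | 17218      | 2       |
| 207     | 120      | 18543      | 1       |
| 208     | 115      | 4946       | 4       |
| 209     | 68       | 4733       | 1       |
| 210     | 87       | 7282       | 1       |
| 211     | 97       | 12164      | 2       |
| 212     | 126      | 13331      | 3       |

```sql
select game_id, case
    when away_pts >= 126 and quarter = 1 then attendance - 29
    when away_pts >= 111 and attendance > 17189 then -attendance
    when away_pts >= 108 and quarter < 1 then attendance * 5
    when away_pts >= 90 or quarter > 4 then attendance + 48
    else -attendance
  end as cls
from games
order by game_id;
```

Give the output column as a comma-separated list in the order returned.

11858, 12003, 11053, 6014, 14718, 14155, -17218, -18543, 4994, -4733, -7282, 12212, 13379

game_id=200: away_pts >= 90 or quarter > 4 → 11858
game_id=201: away_pts >= 90 or quarter > 4 → 12003
game_id=202: away_pts >= 90 or quarter > 4 → 11053
game_id=203: away_pts >= 90 or quarter > 4 → 6014
game_id=204: away_pts >= 90 or quarter > 4 → 14718
game_id=205: away_pts >= 90 or quarter > 4 → 14155
game_id=206: away_pts >= 111 and attendance > 17189 → -17218
game_id=207: away_pts >= 111 and attendance > 17189 → -18543
game_id=208: away_pts >= 90 or quarter > 4 → 4994
game_id=209: ELSE → -4733
game_id=210: ELSE → -7282
game_id=211: away_pts >= 90 or quarter > 4 → 12212
game_id=212: away_pts >= 90 or quarter > 4 → 13379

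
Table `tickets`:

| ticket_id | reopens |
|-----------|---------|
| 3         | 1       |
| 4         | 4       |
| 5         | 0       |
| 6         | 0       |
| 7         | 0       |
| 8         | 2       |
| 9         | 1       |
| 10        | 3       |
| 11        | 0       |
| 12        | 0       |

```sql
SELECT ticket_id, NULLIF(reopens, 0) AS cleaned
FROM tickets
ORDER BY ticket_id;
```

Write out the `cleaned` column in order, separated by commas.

ticket_id=3: reopens=1 vs 0: differ → 1
ticket_id=4: reopens=4 vs 0: differ → 4
ticket_id=5: reopens=0 vs 0: equal → NULL
ticket_id=6: reopens=0 vs 0: equal → NULL
ticket_id=7: reopens=0 vs 0: equal → NULL
ticket_id=8: reopens=2 vs 0: differ → 2
ticket_id=9: reopens=1 vs 0: differ → 1
ticket_id=10: reopens=3 vs 0: differ → 3
ticket_id=11: reopens=0 vs 0: equal → NULL
ticket_id=12: reopens=0 vs 0: equal → NULL

1, 4, NULL, NULL, NULL, 2, 1, 3, NULL, NULL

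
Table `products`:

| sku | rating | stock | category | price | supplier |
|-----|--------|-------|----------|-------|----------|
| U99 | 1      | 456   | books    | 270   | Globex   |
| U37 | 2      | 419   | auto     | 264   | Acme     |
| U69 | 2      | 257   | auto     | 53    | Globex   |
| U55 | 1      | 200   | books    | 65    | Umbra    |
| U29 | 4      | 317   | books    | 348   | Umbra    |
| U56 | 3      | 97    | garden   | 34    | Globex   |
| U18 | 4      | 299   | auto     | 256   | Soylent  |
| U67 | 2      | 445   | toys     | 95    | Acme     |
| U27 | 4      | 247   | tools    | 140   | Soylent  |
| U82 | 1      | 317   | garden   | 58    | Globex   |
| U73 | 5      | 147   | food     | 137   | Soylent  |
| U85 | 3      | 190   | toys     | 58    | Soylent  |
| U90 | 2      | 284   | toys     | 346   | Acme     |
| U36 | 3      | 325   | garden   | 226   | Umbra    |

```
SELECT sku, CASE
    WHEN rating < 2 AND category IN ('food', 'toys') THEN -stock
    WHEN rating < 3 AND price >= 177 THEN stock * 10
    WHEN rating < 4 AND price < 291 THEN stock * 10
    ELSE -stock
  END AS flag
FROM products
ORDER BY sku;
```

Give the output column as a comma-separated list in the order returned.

-299, -247, -317, 3250, 4190, 2000, 970, 4450, 2570, -147, 3170, 1900, 2840, 4560

sku=U18: ELSE → -299
sku=U27: ELSE → -247
sku=U29: ELSE → -317
sku=U36: rating < 4 AND price < 291 → 3250
sku=U37: rating < 3 AND price >= 177 → 4190
sku=U55: rating < 4 AND price < 291 → 2000
sku=U56: rating < 4 AND price < 291 → 970
sku=U67: rating < 4 AND price < 291 → 4450
sku=U69: rating < 4 AND price < 291 → 2570
sku=U73: ELSE → -147
sku=U82: rating < 4 AND price < 291 → 3170
sku=U85: rating < 4 AND price < 291 → 1900
sku=U90: rating < 3 AND price >= 177 → 2840
sku=U99: rating < 3 AND price >= 177 → 4560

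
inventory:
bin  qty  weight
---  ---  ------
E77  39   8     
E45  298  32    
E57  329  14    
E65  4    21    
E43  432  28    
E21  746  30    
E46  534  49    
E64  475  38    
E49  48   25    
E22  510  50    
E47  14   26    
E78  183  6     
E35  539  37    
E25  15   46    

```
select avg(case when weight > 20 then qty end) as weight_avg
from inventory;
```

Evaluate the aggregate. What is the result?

bin=E77: ✗
bin=E45: ✓ → 298
bin=E57: ✗
bin=E65: ✓ → 4
bin=E43: ✓ → 432
bin=E21: ✓ → 746
bin=E46: ✓ → 534
bin=E64: ✓ → 475
bin=E49: ✓ → 48
bin=E22: ✓ → 510
bin=E47: ✓ → 14
bin=E78: ✗
bin=E35: ✓ → 539
bin=E25: ✓ → 15
weight_avg = (298 + 4 + 432 + 746 + 534 + 475 + 48 + 510 + 14 + 539 + 15) / 11 = 328.6363636364

328.6363636364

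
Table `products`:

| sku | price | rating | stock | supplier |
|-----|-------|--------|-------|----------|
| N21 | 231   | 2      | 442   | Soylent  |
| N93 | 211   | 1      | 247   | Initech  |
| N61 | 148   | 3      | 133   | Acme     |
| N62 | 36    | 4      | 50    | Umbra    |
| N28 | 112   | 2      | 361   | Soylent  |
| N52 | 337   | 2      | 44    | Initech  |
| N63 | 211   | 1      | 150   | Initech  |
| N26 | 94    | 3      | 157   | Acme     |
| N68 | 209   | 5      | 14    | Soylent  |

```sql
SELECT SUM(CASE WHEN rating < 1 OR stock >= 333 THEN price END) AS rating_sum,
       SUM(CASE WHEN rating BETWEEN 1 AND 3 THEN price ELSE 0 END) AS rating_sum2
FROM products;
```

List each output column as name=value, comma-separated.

rating_sum=343, rating_sum2=1344

[rating_sum: rating < 1 OR stock >= 333]
sku=N21: ✓ → 231
sku=N93: ✗
sku=N61: ✗
sku=N62: ✗
sku=N28: ✓ → 112
sku=N52: ✗
sku=N63: ✗
sku=N26: ✗
sku=N68: ✗
rating_sum = 231 + 112 = 343
—
[rating_sum2: rating BETWEEN 1 AND 3]
sku=N21: ✓ → 231
sku=N93: ✓ → 211
sku=N61: ✓ → 148
sku=N62: ✗
sku=N28: ✓ → 112
sku=N52: ✓ → 337
sku=N63: ✓ → 211
sku=N26: ✓ → 94
sku=N68: ✗
rating_sum2 = 231 + 211 + 148 + 112 + 337 + 211 + 94 = 1344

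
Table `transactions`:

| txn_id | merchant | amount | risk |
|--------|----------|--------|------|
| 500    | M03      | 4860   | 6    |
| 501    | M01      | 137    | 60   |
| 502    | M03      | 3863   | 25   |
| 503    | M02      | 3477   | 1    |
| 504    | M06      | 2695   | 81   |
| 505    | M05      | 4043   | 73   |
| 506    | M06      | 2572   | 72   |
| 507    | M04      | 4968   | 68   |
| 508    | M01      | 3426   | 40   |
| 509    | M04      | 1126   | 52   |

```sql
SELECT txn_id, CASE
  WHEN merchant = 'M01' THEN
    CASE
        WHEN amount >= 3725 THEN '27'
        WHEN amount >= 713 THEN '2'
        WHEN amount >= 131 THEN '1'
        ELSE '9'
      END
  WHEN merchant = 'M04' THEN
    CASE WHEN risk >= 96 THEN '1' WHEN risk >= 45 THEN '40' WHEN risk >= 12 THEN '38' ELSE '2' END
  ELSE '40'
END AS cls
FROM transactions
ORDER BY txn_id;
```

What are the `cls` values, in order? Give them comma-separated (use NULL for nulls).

40, 1, 40, 40, 40, 40, 40, 40, 2, 40

txn_id=500: merchant='M03' → outer ELSE → 40
txn_id=501: merchant='M01' → inner[amount >= 131] → 1
txn_id=502: merchant='M03' → outer ELSE → 40
txn_id=503: merchant='M02' → outer ELSE → 40
txn_id=504: merchant='M06' → outer ELSE → 40
txn_id=505: merchant='M05' → outer ELSE → 40
txn_id=506: merchant='M06' → outer ELSE → 40
txn_id=507: merchant='M04' → inner[risk >= 45] → 40
txn_id=508: merchant='M01' → inner[amount >= 713] → 2
txn_id=509: merchant='M04' → inner[risk >= 45] → 40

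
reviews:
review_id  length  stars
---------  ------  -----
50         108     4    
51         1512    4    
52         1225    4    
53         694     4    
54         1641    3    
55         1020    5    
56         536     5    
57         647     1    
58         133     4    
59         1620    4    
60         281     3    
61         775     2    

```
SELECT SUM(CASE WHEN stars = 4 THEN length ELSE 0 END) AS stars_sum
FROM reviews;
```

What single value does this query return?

5292

review_id=50: ✓ → 108
review_id=51: ✓ → 1512
review_id=52: ✓ → 1225
review_id=53: ✓ → 694
review_id=54: ✗
review_id=55: ✗
review_id=56: ✗
review_id=57: ✗
review_id=58: ✓ → 133
review_id=59: ✓ → 1620
review_id=60: ✗
review_id=61: ✗
stars_sum = 108 + 1512 + 1225 + 694 + 133 + 1620 = 5292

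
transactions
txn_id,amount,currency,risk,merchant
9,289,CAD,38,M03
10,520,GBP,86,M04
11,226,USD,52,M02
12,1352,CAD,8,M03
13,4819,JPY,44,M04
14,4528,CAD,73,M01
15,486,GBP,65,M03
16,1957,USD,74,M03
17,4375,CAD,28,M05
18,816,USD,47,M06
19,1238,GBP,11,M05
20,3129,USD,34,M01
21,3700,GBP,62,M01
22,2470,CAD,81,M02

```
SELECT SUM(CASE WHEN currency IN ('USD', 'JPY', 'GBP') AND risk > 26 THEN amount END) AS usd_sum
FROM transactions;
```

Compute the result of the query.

txn_id=9: ✗
txn_id=10: ✓ → 520
txn_id=11: ✓ → 226
txn_id=12: ✗
txn_id=13: ✓ → 4819
txn_id=14: ✗
txn_id=15: ✓ → 486
txn_id=16: ✓ → 1957
txn_id=17: ✗
txn_id=18: ✓ → 816
txn_id=19: ✗
txn_id=20: ✓ → 3129
txn_id=21: ✓ → 3700
txn_id=22: ✗
usd_sum = 520 + 226 + 4819 + 486 + 1957 + 816 + 3129 + 3700 = 15653

15653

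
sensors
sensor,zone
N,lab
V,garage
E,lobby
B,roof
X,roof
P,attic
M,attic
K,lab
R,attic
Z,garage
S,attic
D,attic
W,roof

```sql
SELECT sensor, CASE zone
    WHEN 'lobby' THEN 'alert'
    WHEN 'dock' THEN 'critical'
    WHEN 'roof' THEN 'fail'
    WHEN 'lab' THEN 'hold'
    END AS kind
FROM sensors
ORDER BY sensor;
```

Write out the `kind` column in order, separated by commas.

sensor=B: zone='roof' → fail
sensor=D: (no match → NULL) → NULL
sensor=E: zone='lobby' → alert
sensor=K: zone='lab' → hold
sensor=M: (no match → NULL) → NULL
sensor=N: zone='lab' → hold
sensor=P: (no match → NULL) → NULL
sensor=R: (no match → NULL) → NULL
sensor=S: (no match → NULL) → NULL
sensor=V: (no match → NULL) → NULL
sensor=W: zone='roof' → fail
sensor=X: zone='roof' → fail
sensor=Z: (no match → NULL) → NULL

fail, NULL, alert, hold, NULL, hold, NULL, NULL, NULL, NULL, fail, fail, NULL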